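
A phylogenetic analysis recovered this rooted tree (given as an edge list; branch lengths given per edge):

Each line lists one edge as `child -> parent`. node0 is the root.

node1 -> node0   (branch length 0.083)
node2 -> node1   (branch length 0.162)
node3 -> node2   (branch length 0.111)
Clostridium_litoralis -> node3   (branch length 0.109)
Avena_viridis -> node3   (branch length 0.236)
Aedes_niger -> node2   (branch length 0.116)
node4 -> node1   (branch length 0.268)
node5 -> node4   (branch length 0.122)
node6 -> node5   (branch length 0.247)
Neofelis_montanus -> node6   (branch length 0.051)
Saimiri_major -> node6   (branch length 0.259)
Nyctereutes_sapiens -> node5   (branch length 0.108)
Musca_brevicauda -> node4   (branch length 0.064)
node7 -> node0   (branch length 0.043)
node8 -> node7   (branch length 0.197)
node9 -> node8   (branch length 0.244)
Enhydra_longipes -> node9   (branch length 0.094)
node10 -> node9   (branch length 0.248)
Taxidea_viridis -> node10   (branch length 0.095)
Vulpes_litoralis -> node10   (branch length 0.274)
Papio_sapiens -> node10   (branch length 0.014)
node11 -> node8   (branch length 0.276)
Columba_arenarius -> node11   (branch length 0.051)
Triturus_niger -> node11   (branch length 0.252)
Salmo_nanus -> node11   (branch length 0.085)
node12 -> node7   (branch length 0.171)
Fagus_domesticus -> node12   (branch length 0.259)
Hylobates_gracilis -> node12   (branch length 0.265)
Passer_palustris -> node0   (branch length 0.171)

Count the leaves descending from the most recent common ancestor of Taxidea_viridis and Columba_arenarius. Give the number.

The MRCA of Taxidea_viridis and Columba_arenarius is the node subtending ((Enhydra_longipes,(Taxidea_viridis,Vulpes_litoralis,Papio_sapiens)),(Columba_arenarius,Triturus_niger,Salmo_nanus)).
That clade contains 7 terminal taxa: Columba_arenarius, Enhydra_longipes, Papio_sapiens, Salmo_nanus, Taxidea_viridis, Triturus_niger, Vulpes_litoralis.

7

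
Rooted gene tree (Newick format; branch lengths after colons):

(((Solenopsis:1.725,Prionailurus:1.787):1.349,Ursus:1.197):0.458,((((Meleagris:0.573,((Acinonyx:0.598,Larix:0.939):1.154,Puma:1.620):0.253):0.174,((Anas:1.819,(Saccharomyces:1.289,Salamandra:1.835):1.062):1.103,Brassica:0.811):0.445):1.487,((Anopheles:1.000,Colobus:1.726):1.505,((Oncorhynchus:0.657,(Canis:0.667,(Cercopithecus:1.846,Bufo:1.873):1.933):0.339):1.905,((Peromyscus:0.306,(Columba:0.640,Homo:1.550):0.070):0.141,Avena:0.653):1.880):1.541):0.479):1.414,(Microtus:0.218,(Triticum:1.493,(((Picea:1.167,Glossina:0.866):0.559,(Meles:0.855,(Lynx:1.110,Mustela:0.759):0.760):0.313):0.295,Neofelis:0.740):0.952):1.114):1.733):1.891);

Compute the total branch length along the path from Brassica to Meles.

The path runs Brassica → … → MRCA → … → Meles; the MRCA is the node subtending ((((Meleagris,((Acinonyx,Larix),Puma)),((Anas,(Saccharomyces,Salamandra)),Brassica)),((Anopheles,Colobus),((Oncorhynchus,(Canis,(Cercopithecus,Bufo))),((Peromyscus,(Columba,Homo)),Avena)))),(Microtus,(Triticum,(((Picea,Glossina),(Meles,(Lynx,Mustela))),Neofelis)))).
Branch lengths along that path: 0.811 + 0.445 + 1.487 + 1.414 + 1.733 + 1.114 + 0.952 + 0.295 + 0.313 + 0.855 = 9.419.

9.419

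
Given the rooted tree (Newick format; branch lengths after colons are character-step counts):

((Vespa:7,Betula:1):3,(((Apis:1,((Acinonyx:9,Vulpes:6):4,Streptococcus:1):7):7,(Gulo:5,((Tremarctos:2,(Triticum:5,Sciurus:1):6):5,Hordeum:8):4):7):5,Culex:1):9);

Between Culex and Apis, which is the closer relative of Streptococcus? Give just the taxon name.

Apis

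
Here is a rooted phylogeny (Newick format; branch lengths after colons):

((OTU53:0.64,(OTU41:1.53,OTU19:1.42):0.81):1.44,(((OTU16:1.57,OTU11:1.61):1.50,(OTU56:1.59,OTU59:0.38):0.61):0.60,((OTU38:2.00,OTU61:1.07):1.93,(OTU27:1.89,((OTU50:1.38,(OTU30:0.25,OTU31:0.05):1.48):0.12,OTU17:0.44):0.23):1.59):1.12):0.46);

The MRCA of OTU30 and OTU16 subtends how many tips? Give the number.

11

The MRCA of OTU30 and OTU16 is the node subtending (((OTU16,OTU11),(OTU56,OTU59)),((OTU38,OTU61),(OTU27,((OTU50,(OTU30,OTU31)),OTU17)))).
That clade contains 11 terminal taxa: OTU11, OTU16, OTU17, OTU27, OTU30, OTU31, OTU38, OTU50, OTU56, OTU59, OTU61.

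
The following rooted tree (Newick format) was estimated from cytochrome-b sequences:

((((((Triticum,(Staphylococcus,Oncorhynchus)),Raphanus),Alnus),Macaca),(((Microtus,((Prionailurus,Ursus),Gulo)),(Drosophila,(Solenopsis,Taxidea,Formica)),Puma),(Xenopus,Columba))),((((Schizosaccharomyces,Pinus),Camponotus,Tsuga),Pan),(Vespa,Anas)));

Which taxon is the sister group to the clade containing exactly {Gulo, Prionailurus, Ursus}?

Microtus

The clade containing exactly {Gulo, Prionailurus, Ursus} attaches to the tree at the node subtending (Microtus,((Prionailurus,Ursus),Gulo)).
The other lineage descending from that same node — the sister group — is the single tip Microtus.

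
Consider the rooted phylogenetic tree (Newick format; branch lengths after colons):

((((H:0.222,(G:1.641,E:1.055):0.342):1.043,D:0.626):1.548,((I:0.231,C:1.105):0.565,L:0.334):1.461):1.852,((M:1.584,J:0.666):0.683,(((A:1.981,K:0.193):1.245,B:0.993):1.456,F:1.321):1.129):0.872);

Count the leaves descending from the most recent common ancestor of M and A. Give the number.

6

The MRCA of M and A is the node subtending ((M,J),(((A,K),B),F)).
That clade contains 6 terminal taxa: A, B, F, J, K, M.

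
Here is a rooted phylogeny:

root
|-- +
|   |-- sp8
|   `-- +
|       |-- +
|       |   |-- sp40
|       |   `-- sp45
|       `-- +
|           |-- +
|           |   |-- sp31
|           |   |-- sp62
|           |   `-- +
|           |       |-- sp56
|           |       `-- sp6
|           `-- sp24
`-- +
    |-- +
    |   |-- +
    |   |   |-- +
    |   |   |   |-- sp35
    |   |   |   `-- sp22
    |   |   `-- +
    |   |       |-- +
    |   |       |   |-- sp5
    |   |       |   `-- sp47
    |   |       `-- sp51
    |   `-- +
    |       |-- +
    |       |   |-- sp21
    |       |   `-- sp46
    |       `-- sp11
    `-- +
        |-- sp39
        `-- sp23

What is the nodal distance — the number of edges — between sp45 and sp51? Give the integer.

The MRCA of sp45 and sp51 is the root of the tree.
From sp45 up to that node: 4 branches. From sp51 up to the same node: 5 branches. Total: 4 + 5 = 9.

9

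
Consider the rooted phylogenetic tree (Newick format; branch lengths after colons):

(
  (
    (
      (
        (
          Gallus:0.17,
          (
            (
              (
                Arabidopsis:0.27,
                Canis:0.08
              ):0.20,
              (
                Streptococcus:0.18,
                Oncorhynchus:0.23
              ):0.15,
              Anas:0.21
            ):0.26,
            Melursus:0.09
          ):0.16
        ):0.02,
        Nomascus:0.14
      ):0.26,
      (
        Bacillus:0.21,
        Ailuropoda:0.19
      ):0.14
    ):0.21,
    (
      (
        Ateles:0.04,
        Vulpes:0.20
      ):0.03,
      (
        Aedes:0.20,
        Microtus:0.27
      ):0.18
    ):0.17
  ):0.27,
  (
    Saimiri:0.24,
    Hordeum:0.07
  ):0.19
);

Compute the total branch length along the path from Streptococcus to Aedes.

The path runs Streptococcus → … → MRCA → … → Aedes; the MRCA is the node subtending ((((Gallus,(((Arabidopsis,Canis),(Streptococcus,Oncorhynchus),Anas),Melursus)),Nomascus),(Bacillus,Ailuropoda)),((Ateles,Vulpes),(Aedes,Microtus))).
Branch lengths along that path: 0.18 + 0.15 + 0.26 + 0.16 + 0.02 + 0.26 + 0.21 + 0.17 + 0.18 + 0.20 = 1.79.

1.79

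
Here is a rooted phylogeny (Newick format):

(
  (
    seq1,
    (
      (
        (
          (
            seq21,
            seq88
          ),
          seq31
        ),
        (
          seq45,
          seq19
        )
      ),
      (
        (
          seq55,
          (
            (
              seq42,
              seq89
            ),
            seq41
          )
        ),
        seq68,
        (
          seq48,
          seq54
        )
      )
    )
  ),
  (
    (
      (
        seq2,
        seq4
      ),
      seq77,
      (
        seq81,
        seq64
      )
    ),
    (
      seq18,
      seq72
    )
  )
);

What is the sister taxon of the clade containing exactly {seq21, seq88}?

seq31

The clade containing exactly {seq21, seq88} attaches to the tree at the node subtending ((seq21,seq88),seq31).
The other lineage descending from that same node — the sister group — is the single tip seq31.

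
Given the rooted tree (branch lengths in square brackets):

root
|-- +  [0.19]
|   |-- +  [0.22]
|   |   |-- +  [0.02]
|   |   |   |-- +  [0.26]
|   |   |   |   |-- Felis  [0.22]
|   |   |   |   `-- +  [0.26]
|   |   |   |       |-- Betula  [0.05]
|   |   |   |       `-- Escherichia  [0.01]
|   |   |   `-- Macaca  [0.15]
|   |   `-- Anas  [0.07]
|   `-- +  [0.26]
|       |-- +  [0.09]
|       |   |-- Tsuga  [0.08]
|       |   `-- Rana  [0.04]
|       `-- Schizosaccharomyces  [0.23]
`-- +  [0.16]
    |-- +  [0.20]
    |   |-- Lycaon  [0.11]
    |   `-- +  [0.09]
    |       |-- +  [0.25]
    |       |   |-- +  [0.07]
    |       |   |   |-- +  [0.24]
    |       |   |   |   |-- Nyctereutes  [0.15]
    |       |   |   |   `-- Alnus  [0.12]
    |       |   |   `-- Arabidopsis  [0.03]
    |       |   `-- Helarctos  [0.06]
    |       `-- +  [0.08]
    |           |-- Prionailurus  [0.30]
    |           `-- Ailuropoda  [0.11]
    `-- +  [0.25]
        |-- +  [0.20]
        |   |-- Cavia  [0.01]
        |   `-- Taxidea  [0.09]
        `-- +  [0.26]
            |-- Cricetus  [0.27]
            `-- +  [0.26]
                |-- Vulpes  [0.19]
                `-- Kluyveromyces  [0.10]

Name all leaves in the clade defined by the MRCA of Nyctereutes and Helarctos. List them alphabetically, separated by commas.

Alnus, Arabidopsis, Helarctos, Nyctereutes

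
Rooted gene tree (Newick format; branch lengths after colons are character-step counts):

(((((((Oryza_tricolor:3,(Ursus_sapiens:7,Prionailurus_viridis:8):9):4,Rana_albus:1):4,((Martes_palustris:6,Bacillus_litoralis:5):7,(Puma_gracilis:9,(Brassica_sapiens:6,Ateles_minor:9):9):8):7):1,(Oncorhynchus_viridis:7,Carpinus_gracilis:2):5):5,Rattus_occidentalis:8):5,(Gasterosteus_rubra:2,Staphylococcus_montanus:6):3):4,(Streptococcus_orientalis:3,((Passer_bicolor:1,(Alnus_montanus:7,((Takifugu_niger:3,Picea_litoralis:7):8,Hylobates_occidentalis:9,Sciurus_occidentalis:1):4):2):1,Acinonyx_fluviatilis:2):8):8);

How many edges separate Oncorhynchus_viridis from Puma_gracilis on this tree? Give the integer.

The MRCA of Oncorhynchus_viridis and Puma_gracilis is the node subtending ((((Oryza_tricolor,(Ursus_sapiens,Prionailurus_viridis)),Rana_albus),((Martes_palustris,Bacillus_litoralis),(Puma_gracilis,(Brassica_sapiens,Ateles_minor)))),(Oncorhynchus_viridis,Carpinus_gracilis)).
From Oncorhynchus_viridis up to that node: 2 branches. From Puma_gracilis up to the same node: 4 branches. Total: 2 + 4 = 6.

6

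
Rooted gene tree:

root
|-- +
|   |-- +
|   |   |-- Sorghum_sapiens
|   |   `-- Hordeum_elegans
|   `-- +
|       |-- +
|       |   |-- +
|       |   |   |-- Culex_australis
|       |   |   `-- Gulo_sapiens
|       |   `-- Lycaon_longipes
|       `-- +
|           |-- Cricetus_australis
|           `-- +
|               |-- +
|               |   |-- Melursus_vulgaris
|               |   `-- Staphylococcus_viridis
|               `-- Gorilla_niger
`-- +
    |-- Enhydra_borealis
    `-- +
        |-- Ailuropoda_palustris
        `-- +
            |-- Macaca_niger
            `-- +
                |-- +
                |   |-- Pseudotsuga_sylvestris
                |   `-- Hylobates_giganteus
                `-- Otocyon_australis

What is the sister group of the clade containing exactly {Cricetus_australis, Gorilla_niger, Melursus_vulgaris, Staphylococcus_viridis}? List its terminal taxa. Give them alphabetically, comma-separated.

Culex_australis, Gulo_sapiens, Lycaon_longipes

The clade containing exactly {Cricetus_australis, Gorilla_niger, Melursus_vulgaris, Staphylococcus_viridis} attaches to the tree at the node subtending (((Culex_australis,Gulo_sapiens),Lycaon_longipes),(Cricetus_australis,((Melursus_vulgaris,Staphylococcus_viridis),Gorilla_niger))).
The other lineage descending from that same node — the sister group — is ((Culex_australis,Gulo_sapiens),Lycaon_longipes); its 3 tips in alphabetical order are the answer.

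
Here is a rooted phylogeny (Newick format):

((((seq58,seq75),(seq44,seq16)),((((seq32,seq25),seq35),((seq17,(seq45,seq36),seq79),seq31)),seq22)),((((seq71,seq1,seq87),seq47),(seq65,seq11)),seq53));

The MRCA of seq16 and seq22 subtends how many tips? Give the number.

The MRCA of seq16 and seq22 is the node subtending (((seq58,seq75),(seq44,seq16)),((((seq32,seq25),seq35),((seq17,(seq45,seq36),seq79),seq31)),seq22)).
That clade contains 13 terminal taxa: seq16, seq17, seq22, seq25, seq31, seq32, seq35, seq36, seq44, seq45, seq58, seq75, seq79.

13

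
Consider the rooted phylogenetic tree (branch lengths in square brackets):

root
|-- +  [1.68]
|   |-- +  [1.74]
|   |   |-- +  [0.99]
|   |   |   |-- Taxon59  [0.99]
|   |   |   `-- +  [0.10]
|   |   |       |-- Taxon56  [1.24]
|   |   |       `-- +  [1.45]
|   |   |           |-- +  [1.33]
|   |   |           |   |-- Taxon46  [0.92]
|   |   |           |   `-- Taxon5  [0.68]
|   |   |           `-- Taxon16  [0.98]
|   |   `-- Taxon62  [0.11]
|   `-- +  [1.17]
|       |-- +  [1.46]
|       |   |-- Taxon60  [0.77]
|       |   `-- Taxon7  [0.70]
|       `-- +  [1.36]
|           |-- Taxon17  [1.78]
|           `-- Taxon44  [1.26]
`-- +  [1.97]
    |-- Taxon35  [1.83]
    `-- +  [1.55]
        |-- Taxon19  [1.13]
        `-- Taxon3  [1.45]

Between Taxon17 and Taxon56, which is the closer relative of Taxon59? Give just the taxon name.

The MRCA of Taxon59 and Taxon56 subtends (Taxon59,(Taxon56,((Taxon46,Taxon5),Taxon16))) (5 taxa).
The MRCA of Taxon59 and Taxon17 subtends (((Taxon59,(Taxon56,((Taxon46,Taxon5),Taxon16))),Taxon62),((Taxon60,Taxon7),(Taxon17,Taxon44))) (10 taxa).
The first is nested inside the second, so Taxon59 shares a more recent common ancestor with Taxon56.

Taxon56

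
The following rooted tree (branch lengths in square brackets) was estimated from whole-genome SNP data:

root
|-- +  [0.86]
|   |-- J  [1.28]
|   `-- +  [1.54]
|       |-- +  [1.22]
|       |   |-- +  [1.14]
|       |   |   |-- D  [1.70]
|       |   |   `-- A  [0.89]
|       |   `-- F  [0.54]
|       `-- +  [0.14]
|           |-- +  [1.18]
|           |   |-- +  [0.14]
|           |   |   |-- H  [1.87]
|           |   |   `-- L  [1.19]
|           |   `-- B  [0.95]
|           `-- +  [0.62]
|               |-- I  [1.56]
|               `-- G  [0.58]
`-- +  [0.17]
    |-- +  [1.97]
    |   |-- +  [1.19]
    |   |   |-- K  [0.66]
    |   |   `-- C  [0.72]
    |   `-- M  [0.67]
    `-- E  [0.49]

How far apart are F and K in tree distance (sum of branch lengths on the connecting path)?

The path runs F → … → MRCA → … → K; the MRCA is the root of the tree.
Branch lengths along that path: 0.54 + 1.22 + 1.54 + 0.86 + 0.17 + 1.97 + 1.19 + 0.66 = 8.15.

8.15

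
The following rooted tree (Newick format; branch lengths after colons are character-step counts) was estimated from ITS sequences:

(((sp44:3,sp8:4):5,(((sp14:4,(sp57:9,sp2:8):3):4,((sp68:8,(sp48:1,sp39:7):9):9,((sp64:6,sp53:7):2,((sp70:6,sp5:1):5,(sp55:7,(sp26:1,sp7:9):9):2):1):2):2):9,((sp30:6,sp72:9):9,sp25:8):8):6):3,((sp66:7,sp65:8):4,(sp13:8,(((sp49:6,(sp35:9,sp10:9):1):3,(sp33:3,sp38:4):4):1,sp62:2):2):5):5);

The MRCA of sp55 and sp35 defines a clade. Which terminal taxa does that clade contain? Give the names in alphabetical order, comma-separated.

sp10, sp13, sp14, sp2, sp25, sp26, sp30, sp33, sp35, sp38, sp39, sp44, sp48, sp49, sp5, sp53, sp55, sp57, sp62, sp64, sp65, sp66, sp68, sp7, sp70, sp72, sp8

Tracing sp55: it sits inside (sp55,(sp26,sp7)).
Tracing sp35: it sits inside (sp35,sp10).
The smallest clade enclosing both is the whole tree (their MRCA is the root), so the answer is all 27 tips in alphabetical order.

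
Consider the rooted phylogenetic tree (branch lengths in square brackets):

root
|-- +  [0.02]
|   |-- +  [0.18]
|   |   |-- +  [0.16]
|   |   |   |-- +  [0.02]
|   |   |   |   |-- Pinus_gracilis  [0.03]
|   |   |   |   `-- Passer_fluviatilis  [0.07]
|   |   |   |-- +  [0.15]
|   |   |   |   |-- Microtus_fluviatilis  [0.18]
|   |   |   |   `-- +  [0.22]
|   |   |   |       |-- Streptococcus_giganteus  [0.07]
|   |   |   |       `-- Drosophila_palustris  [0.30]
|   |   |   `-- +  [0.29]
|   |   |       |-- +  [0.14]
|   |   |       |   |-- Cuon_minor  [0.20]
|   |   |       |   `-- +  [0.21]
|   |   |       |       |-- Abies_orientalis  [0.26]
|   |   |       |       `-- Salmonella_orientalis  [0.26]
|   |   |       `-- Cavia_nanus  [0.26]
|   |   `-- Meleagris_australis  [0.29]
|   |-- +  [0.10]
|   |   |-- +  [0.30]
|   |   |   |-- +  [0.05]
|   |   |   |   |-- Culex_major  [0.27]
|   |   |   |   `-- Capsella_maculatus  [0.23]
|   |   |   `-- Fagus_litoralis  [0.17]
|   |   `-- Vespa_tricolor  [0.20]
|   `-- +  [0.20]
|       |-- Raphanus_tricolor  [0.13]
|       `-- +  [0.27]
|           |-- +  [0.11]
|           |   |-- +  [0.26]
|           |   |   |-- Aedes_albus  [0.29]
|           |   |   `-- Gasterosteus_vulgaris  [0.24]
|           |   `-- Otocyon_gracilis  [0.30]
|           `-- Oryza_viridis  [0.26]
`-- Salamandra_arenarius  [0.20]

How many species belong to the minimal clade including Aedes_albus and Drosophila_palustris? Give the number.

The MRCA of Aedes_albus and Drosophila_palustris is the node subtending ((((Pinus_gracilis,Passer_fluviatilis),(Microtus_fluviatilis,(Streptococcus_giganteus,Drosophila_palustris)),((Cuon_minor,(Abies_orientalis,Salmonella_orientalis)),Cavia_nanus)),Meleagris_australis),(((Culex_major,Capsella_maculatus),Fagus_litoralis),Vespa_tricolor),(Raphanus_tricolor,(((Aedes_albus,Gasterosteus_vulgaris),Otocyon_gracilis),Oryza_viridis))).
That clade contains 19 terminal taxa: Abies_orientalis, Aedes_albus, Capsella_maculatus, Cavia_nanus, Culex_major, Cuon_minor, Drosophila_palustris, Fagus_litoralis, Gasterosteus_vulgaris, Meleagris_australis, Microtus_fluviatilis, Oryza_viridis, Otocyon_gracilis, Passer_fluviatilis, Pinus_gracilis, Raphanus_tricolor, Salmonella_orientalis, Streptococcus_giganteus, Vespa_tricolor.

19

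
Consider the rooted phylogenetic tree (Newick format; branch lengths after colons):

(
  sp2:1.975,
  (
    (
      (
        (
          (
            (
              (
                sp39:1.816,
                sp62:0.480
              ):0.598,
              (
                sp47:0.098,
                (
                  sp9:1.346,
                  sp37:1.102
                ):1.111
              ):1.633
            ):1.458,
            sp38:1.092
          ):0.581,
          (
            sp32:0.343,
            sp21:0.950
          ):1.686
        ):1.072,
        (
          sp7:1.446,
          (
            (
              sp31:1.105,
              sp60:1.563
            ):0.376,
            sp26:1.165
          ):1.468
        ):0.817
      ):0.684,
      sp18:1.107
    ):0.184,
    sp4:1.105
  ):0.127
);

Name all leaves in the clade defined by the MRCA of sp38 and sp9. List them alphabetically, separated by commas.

Tracing sp38: it sits inside (((sp39,sp62),(sp47,(sp9,sp37))),sp38).
Tracing sp9: it sits inside (sp9,sp37).
The smallest clade enclosing both is (((sp39,sp62),(sp47,(sp9,sp37))),sp38); the answer is its 6 terminal taxa in alphabetical order.

sp37, sp38, sp39, sp47, sp62, sp9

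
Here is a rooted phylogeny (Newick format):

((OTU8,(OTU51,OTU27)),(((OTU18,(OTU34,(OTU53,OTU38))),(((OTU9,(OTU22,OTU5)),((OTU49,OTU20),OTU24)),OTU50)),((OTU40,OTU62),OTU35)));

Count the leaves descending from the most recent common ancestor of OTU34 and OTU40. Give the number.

The MRCA of OTU34 and OTU40 is the node subtending (((OTU18,(OTU34,(OTU53,OTU38))),(((OTU9,(OTU22,OTU5)),((OTU49,OTU20),OTU24)),OTU50)),((OTU40,OTU62),OTU35)).
That clade contains 14 terminal taxa: OTU18, OTU20, OTU22, OTU24, OTU34, OTU35, OTU38, OTU40, OTU49, OTU5, OTU50, OTU53, OTU62, OTU9.

14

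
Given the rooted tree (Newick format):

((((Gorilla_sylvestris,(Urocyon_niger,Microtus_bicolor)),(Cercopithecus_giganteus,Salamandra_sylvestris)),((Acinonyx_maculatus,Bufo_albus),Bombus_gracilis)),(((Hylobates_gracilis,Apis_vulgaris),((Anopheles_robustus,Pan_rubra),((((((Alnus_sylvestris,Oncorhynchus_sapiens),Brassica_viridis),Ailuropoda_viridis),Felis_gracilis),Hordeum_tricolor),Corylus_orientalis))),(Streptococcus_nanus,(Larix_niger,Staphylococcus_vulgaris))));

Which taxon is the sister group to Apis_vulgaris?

Apis_vulgaris attaches to the tree at the node subtending (Hylobates_gracilis,Apis_vulgaris).
The other lineage descending from that same node — the sister group — is the single tip Hylobates_gracilis.

Hylobates_gracilis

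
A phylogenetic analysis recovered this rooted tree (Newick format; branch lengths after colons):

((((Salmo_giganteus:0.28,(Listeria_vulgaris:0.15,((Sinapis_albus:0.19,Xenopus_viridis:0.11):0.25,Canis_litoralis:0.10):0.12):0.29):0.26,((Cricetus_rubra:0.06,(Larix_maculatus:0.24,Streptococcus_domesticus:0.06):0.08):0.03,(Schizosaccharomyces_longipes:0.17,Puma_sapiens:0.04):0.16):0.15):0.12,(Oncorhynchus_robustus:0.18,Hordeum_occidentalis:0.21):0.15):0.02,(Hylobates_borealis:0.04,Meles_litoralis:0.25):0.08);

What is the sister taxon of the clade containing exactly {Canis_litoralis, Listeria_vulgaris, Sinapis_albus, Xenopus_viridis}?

Salmo_giganteus

The clade containing exactly {Canis_litoralis, Listeria_vulgaris, Sinapis_albus, Xenopus_viridis} attaches to the tree at the node subtending (Salmo_giganteus,(Listeria_vulgaris,((Sinapis_albus,Xenopus_viridis),Canis_litoralis))).
The other lineage descending from that same node — the sister group — is the single tip Salmo_giganteus.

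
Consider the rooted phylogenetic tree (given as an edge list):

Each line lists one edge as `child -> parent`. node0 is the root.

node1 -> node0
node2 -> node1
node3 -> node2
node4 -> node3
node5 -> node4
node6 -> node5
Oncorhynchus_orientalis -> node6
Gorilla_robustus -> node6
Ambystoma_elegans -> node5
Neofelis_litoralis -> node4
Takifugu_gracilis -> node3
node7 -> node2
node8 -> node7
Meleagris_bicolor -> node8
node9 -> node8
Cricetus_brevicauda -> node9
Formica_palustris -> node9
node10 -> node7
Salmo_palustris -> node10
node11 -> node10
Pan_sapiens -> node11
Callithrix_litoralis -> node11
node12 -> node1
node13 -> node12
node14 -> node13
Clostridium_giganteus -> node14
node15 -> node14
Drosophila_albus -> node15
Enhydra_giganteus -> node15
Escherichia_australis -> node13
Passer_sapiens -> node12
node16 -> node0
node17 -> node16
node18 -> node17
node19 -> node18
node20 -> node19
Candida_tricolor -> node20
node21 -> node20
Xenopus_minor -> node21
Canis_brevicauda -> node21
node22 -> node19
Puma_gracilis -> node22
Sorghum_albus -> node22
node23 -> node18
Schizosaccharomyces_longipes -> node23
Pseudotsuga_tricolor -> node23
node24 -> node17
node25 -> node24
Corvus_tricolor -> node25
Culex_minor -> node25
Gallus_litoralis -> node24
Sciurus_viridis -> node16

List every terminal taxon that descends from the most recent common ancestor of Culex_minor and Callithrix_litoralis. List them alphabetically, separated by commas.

Ambystoma_elegans, Callithrix_litoralis, Candida_tricolor, Canis_brevicauda, Clostridium_giganteus, Corvus_tricolor, Cricetus_brevicauda, Culex_minor, Drosophila_albus, Enhydra_giganteus, Escherichia_australis, Formica_palustris, Gallus_litoralis, Gorilla_robustus, Meleagris_bicolor, Neofelis_litoralis, Oncorhynchus_orientalis, Pan_sapiens, Passer_sapiens, Pseudotsuga_tricolor, Puma_gracilis, Salmo_palustris, Schizosaccharomyces_longipes, Sciurus_viridis, Sorghum_albus, Takifugu_gracilis, Xenopus_minor

Tracing Culex_minor: it sits inside (Corvus_tricolor,Culex_minor).
Tracing Callithrix_litoralis: it sits inside (Pan_sapiens,Callithrix_litoralis).
The smallest clade enclosing both is the whole tree (their MRCA is the root), so the answer is all 27 tips in alphabetical order.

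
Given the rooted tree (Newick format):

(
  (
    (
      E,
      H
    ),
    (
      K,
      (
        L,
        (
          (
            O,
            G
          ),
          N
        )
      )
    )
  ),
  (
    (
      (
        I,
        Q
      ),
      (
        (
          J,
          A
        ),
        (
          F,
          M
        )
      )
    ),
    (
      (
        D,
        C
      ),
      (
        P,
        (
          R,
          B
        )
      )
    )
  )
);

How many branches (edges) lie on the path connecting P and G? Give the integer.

The MRCA of P and G is the root of the tree.
From P up to that node: 4 branches. From G up to the same node: 6 branches. Total: 4 + 6 = 10.

10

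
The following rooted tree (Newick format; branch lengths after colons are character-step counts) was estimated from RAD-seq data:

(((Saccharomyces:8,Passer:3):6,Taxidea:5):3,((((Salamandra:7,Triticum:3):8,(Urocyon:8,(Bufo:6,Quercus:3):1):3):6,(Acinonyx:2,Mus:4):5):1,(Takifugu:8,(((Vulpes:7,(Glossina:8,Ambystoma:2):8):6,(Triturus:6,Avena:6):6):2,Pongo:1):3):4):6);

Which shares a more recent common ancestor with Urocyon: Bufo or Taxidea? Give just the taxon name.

The MRCA of Urocyon and Bufo subtends (Urocyon,(Bufo,Quercus)) (3 taxa).
The MRCA of Urocyon and Taxidea is the root, subtending the entire tree (17 taxa).
The first is nested inside the second, so Urocyon shares a more recent common ancestor with Bufo.

Bufo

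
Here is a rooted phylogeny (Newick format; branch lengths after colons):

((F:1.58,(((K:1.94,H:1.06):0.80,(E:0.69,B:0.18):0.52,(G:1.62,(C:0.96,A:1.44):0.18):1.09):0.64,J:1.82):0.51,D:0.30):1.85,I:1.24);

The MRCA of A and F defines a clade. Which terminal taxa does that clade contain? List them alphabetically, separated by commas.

Tracing A: it sits inside (C,A).
Tracing F: it sits inside (F,(((K,H),(E,B),(G,(C,A))),J),D).
The smallest clade enclosing both is (F,(((K,H),(E,B),(G,(C,A))),J),D); the answer is its 10 terminal taxa in alphabetical order.

A, B, C, D, E, F, G, H, J, K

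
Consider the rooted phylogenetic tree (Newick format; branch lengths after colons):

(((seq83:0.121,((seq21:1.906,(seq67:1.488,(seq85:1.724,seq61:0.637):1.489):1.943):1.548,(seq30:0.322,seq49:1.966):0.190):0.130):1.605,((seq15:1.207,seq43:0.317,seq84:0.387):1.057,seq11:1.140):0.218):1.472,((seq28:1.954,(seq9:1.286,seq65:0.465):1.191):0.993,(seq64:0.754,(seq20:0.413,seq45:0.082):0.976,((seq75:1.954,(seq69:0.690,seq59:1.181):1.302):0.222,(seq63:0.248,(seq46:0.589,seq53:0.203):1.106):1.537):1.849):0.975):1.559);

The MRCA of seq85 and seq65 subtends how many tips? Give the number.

The MRCA of seq85 and seq65 is the root, so the clade is the entire tree.
That clade contains 23 terminal taxa: seq11, seq15, seq20, seq21, seq28, seq30, seq43, seq45, seq46, seq49, seq53, seq59, seq61, seq63, seq64, seq65, seq67, seq69, seq75, seq83, seq84, seq85, seq9.

23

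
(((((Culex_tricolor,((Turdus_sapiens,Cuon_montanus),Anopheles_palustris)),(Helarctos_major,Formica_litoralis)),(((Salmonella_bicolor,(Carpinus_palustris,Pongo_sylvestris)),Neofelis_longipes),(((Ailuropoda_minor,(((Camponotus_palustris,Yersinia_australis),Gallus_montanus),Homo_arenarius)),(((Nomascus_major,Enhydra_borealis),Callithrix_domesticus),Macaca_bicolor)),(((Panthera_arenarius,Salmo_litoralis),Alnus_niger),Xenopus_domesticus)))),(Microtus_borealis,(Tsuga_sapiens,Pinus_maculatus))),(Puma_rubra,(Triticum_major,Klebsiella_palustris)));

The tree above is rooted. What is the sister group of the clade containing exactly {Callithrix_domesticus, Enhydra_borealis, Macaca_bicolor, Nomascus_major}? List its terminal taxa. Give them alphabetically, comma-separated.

Ailuropoda_minor, Camponotus_palustris, Gallus_montanus, Homo_arenarius, Yersinia_australis

The clade containing exactly {Callithrix_domesticus, Enhydra_borealis, Macaca_bicolor, Nomascus_major} attaches to the tree at the node subtending ((Ailuropoda_minor,(((Camponotus_palustris,Yersinia_australis),Gallus_montanus),Homo_arenarius)),(((Nomascus_major,Enhydra_borealis),Callithrix_domesticus),Macaca_bicolor)).
The other lineage descending from that same node — the sister group — is (Ailuropoda_minor,(((Camponotus_palustris,Yersinia_australis),Gallus_montanus),Homo_arenarius)); its 5 tips in alphabetical order are the answer.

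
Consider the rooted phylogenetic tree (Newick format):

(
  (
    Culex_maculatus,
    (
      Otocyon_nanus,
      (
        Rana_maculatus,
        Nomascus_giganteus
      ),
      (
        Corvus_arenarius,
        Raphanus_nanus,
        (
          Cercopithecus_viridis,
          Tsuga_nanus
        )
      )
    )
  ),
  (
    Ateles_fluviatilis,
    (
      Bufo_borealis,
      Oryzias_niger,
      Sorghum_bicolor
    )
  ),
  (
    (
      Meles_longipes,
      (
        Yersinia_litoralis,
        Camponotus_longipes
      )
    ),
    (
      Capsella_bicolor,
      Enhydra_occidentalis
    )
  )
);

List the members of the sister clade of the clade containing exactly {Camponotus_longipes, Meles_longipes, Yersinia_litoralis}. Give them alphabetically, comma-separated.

Capsella_bicolor, Enhydra_occidentalis

The clade containing exactly {Camponotus_longipes, Meles_longipes, Yersinia_litoralis} attaches to the tree at the node subtending ((Meles_longipes,(Yersinia_litoralis,Camponotus_longipes)),(Capsella_bicolor,Enhydra_occidentalis)).
The other lineage descending from that same node — the sister group — is (Capsella_bicolor,Enhydra_occidentalis); its 2 tips in alphabetical order are the answer.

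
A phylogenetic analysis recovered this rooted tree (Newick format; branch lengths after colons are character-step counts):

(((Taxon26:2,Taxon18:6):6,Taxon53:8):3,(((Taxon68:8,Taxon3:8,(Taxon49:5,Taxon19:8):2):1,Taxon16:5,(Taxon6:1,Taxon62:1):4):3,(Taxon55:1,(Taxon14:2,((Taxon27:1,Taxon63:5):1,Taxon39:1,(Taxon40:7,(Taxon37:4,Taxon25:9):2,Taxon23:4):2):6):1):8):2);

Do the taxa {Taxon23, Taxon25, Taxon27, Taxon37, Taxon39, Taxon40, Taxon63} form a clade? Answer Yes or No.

Yes

The most recent common ancestor of these taxa subtends ((Taxon27,Taxon63),Taxon39,(Taxon40,(Taxon37,Taxon25),Taxon23)).
That clade has exactly 7 tips — every listed taxon and nothing else — so the group is monophyletic.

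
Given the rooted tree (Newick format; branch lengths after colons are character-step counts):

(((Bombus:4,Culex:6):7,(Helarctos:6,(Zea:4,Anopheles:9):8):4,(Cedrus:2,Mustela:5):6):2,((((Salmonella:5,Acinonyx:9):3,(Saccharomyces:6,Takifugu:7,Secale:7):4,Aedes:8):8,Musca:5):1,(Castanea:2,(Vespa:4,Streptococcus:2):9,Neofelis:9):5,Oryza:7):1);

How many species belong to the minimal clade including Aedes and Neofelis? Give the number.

12

The MRCA of Aedes and Neofelis is the node subtending ((((Salmonella,Acinonyx),(Saccharomyces,Takifugu,Secale),Aedes),Musca),(Castanea,(Vespa,Streptococcus),Neofelis),Oryza).
That clade contains 12 terminal taxa: Acinonyx, Aedes, Castanea, Musca, Neofelis, Oryza, Saccharomyces, Salmonella, Secale, Streptococcus, Takifugu, Vespa.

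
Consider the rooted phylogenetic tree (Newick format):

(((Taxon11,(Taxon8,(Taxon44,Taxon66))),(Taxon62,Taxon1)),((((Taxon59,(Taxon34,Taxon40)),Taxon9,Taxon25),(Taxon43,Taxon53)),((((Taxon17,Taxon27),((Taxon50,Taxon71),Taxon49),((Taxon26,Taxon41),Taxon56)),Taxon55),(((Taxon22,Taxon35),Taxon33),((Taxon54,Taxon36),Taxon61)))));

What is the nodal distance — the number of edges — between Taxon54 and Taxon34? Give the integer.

The MRCA of Taxon54 and Taxon34 is the node subtending ((((Taxon59,(Taxon34,Taxon40)),Taxon9,Taxon25),(Taxon43,Taxon53)),((((Taxon17,Taxon27),((Taxon50,Taxon71),Taxon49),((Taxon26,Taxon41),Taxon56)),Taxon55),(((Taxon22,Taxon35),Taxon33),((Taxon54,Taxon36),Taxon61)))).
From Taxon54 up to that node: 5 branches. From Taxon34 up to the same node: 5 branches. Total: 5 + 5 = 10.

10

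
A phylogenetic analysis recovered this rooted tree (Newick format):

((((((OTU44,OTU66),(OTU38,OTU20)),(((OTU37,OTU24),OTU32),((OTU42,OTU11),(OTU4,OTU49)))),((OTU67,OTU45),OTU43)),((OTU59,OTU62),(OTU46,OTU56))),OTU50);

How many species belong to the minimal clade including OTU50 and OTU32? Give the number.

The MRCA of OTU50 and OTU32 is the root, so the clade is the entire tree.
That clade contains 19 terminal taxa: OTU11, OTU20, OTU24, OTU32, OTU37, OTU38, OTU4, OTU42, OTU43, OTU44, OTU45, OTU46, OTU49, OTU50, OTU56, OTU59, OTU62, OTU66, OTU67.

19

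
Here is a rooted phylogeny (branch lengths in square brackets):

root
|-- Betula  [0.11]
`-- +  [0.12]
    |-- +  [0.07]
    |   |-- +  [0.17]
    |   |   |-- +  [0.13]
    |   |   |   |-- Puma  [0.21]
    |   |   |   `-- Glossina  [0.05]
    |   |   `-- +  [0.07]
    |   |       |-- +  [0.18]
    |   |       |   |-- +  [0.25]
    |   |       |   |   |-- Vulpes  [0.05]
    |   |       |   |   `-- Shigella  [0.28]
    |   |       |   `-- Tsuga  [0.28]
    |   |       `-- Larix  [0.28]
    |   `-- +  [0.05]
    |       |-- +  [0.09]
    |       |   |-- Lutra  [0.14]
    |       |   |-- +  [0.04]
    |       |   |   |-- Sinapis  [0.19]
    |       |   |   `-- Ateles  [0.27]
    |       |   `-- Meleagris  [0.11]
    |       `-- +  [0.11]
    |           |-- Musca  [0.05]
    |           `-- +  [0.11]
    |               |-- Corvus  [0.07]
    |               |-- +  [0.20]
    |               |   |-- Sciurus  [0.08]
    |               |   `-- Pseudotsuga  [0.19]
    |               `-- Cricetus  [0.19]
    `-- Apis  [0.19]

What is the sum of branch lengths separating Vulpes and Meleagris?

0.97

The path runs Vulpes → … → MRCA → … → Meleagris; the MRCA is the node subtending (((Puma,Glossina),(((Vulpes,Shigella),Tsuga),Larix)),((Lutra,(Sinapis,Ateles),Meleagris),(Musca,(Corvus,(Sciurus,Pseudotsuga),Cricetus)))).
Branch lengths along that path: 0.05 + 0.25 + 0.18 + 0.07 + 0.17 + 0.05 + 0.09 + 0.11 = 0.97.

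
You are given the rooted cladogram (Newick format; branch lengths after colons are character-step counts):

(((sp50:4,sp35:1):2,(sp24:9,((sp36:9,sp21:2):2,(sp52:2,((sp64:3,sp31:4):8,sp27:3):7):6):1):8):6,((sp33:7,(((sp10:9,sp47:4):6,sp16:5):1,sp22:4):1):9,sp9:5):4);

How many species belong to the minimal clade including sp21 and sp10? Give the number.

The MRCA of sp21 and sp10 is the root, so the clade is the entire tree.
That clade contains 15 terminal taxa: sp10, sp16, sp21, sp22, sp24, sp27, sp31, sp33, sp35, sp36, sp47, sp50, sp52, sp64, sp9.

15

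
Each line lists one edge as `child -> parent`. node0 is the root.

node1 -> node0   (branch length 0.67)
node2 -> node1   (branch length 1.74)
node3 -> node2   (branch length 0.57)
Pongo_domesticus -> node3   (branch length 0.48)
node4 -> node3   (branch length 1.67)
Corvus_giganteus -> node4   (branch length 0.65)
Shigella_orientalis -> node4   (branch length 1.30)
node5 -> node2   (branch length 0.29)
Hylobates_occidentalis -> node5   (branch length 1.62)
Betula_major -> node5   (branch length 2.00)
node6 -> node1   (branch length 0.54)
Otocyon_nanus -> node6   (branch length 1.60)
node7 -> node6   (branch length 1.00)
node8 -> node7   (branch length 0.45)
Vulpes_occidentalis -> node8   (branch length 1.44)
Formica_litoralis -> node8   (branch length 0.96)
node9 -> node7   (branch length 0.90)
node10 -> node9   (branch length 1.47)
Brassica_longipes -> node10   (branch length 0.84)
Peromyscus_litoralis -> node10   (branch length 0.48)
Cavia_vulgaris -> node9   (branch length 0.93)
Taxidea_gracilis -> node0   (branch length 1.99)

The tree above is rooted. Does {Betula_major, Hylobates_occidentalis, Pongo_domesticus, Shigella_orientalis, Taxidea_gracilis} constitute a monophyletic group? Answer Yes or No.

The MRCA of the listed taxa is the root, so the smallest clade containing them is the whole tree.
That clade also contains Brassica_longipes, Cavia_vulgaris, Corvus_giganteus, Formica_litoralis, Otocyon_nanus, Peromyscus_litoralis, Vulpes_occidentalis, which are not in the proposed group, so the group is not monophyletic.

No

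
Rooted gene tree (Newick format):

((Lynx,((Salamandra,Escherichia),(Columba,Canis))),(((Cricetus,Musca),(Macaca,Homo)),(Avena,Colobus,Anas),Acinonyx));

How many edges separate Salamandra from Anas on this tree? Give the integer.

7

The MRCA of Salamandra and Anas is the root of the tree.
From Salamandra up to that node: 4 branches. From Anas up to the same node: 3 branches. Total: 4 + 3 = 7.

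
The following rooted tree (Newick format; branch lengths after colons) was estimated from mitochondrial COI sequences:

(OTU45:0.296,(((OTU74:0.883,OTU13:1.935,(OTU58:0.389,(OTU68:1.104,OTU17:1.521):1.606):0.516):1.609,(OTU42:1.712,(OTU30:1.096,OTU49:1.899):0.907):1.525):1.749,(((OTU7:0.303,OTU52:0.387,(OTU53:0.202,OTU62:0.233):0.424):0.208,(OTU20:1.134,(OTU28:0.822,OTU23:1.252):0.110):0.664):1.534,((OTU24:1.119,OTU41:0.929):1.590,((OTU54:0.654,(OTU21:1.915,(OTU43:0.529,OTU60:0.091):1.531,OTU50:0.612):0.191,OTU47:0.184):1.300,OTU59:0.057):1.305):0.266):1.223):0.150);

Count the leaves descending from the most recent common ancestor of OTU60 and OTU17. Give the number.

24

The MRCA of OTU60 and OTU17 is the node subtending (((OTU74,OTU13,(OTU58,(OTU68,OTU17))),(OTU42,(OTU30,OTU49))),(((OTU7,OTU52,(OTU53,OTU62)),(OTU20,(OTU28,OTU23))),((OTU24,OTU41),((OTU54,(OTU21,(OTU43,OTU60),OTU50),OTU47),OTU59)))).
That clade contains 24 terminal taxa: OTU13, OTU17, OTU20, OTU21, OTU23, OTU24, OTU28, OTU30, OTU41, OTU42, OTU43, OTU47, OTU49, OTU50, OTU52, OTU53, OTU54, OTU58, OTU59, OTU60, OTU62, OTU68, OTU7, OTU74.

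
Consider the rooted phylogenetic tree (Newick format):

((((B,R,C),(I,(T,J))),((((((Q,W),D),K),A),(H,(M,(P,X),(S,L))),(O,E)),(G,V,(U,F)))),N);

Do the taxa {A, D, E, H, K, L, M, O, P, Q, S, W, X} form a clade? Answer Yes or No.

Yes

The most recent common ancestor of these taxa subtends (((((Q,W),D),K),A),(H,(M,(P,X),(S,L))),(O,E)).
That clade has exactly 13 tips — every listed taxon and nothing else — so the group is monophyletic.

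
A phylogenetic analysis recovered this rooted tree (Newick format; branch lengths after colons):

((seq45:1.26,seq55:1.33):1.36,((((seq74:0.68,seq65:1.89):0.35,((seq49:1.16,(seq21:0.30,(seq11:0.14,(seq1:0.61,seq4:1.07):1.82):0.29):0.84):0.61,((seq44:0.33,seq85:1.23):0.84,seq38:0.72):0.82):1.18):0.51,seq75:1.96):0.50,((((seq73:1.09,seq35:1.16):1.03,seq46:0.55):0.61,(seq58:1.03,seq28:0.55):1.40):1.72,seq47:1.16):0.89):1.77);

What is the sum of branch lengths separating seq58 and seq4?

11.86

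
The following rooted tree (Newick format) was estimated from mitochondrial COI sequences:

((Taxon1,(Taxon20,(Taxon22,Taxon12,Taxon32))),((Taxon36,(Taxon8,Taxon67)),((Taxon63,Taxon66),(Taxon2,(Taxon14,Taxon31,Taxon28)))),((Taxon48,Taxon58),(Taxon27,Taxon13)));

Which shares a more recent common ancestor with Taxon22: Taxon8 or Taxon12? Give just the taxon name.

Taxon12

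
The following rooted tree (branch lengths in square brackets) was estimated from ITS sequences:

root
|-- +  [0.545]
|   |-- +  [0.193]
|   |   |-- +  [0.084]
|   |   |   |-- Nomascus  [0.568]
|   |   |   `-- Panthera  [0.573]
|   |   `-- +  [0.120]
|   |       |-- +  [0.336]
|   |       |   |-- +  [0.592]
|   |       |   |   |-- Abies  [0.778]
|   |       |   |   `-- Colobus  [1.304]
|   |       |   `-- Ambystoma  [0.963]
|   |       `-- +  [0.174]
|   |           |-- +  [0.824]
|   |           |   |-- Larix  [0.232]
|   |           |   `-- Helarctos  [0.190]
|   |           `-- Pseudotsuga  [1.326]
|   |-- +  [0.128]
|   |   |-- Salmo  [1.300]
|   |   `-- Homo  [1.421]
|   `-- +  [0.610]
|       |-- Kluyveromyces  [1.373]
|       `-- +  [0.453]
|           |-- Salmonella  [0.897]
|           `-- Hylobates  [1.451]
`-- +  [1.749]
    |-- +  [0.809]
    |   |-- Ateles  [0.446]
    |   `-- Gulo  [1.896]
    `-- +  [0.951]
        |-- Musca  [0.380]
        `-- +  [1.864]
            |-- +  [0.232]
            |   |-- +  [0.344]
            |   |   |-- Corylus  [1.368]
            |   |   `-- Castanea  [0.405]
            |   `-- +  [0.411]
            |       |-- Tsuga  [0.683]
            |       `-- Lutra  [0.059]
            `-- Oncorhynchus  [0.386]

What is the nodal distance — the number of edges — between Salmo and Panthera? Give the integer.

The MRCA of Salmo and Panthera is the node subtending (((Nomascus,Panthera),(((Abies,Colobus),Ambystoma),((Larix,Helarctos),Pseudotsuga))),(Salmo,Homo),(Kluyveromyces,(Salmonella,Hylobates))).
From Salmo up to that node: 2 branches. From Panthera up to the same node: 3 branches. Total: 2 + 3 = 5.

5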